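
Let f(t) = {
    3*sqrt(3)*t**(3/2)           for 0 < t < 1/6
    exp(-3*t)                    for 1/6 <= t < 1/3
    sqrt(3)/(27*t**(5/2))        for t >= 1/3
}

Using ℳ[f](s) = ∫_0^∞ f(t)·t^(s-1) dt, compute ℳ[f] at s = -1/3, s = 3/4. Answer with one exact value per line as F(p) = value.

remove the common scale on t first: t**(3/2) on [0, 1/2); exp(-t) on [1/2, 1); t**(-5/2) on [1, ∞)
linearity at 1/6, 1/3 turns ℳ[f](s) into 3 summed integrals
[0, 1/6) adds the kernel integral of 3*sqrt(3)*t**(3/2)
segment [1/6, 1/3) carries exp(-3*t); integrate it
on [1/3, ∞): add ∫ sqrt(3)/(27*t**(5/2))·t^(s-1) dt

F(-1/3) = 3**(1/3)*(-uppergamma(-1/3, 1) + 6/17 + 3*2**(5/6)/14 + uppergamma(-1/3, 1/2))
F(3/4) = 3**(1/4)*(-126*uppergamma(3/4, 1) + 7*2**(3/4) + 72 + 126*uppergamma(3/4, 1/2))/378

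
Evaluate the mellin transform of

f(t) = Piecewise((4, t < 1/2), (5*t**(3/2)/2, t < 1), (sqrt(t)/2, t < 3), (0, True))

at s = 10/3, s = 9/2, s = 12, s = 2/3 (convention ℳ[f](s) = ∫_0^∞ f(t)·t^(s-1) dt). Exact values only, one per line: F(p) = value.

F(10/3) = -15*2**(1/6)/928 + 3*2**(2/3)/40 + 258/667 + 81*3**(5/6)/23
F(9/2) = sqrt(2)/36 + 31501/1280
F(12) = -5*sqrt(2)/442368 + 401633/2764800 + 531441*sqrt(3)/25
F(2/3) = -15*2**(5/6)/104 + 66/91 + 9*3**(1/6)/7 + 3*2**(1/3)

the 3 pieces separated at 1/2, 1 each add one integral
segment 0 to 1/2 holds 4; add its integral
piece [1/2, 1): integrate 5*t**(3/2)/2 against the kernel
between 1 and 3 the integrand is sqrt(t)/2·t^(s-1)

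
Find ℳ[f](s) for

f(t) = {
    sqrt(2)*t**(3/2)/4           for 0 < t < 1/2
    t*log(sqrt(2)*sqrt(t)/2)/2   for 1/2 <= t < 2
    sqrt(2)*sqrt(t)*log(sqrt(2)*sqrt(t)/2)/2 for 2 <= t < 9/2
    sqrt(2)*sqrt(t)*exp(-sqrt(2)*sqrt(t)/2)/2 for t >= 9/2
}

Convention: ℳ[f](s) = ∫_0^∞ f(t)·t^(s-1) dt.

(8*2**(2*s)*(2*s + 1)**2*(2*s + 3)*(4*s + (2*s + 1)**2 + 3)*uppergamma(2*s + 1, 3/2) - 8*2**(2*s)*(2*s + 1)**2*(2*s + 3) + 8*2**(2*s)*(2*s + 3)*(4*s + (2*s + 1)**2 + 3) - 12*3**(2*s)*(2*s + 3)*(4*s + (2*s + 1)**2 + 3) + 9**s*(2*s + 1)*(2*s + 3)*(-12*log(2) + 12*log(3))*(4*s + (2*s + 1)**2 + 3) + (2*s + 1)**3*(2*s + 3)*log(4) + (2*s + 1)**2*(2*s + 3)*log(4) + 2*(2*s + 1)**2*(2*s + 3) + (2*s + 1)**2*(4*s + (2*s + 1)**2 + 3))/(4*2**s*(2*s + 1)**2*(2*s + 3)*(4*s + (2*s + 1)**2 + 3))
  Re(s) > -3/2

the common scale on t comes off first: t**(3/2) on [0, 1/4); t*log(sqrt(t)) on [1/4, 1); sqrt(t)*log(sqrt(t)) on [1, 9/4); …
peel off the shared t-power: t on [0, 1/4); sqrt(t)*log(sqrt(t)) on [1/4, 1); log(sqrt(t)) on [1, 9/4); …
invert the power substitution to get t**2 on [0, 1/2); t*log(t) on [1/2, 1); log(t) on [1, 3/2); …
treat the 4 regions marked off by 1/2, 2, 9/2 separately and sum
piece [0, 1/2): integrate sqrt(2)*t**(3/2)/4 against the kernel
[1/2, 2) adds the kernel integral of t*log(sqrt(2)*sqrt(t)/2)/2
segment 2 to 9/2 holds sqrt(2)*sqrt(t)*log(sqrt(2)*sqrt(t)/2)/2; add its integral
[9/2, ∞) adds the kernel integral of sqrt(2)*sqrt(t)*exp(-sqrt(2)*sqrt(t)/2)/2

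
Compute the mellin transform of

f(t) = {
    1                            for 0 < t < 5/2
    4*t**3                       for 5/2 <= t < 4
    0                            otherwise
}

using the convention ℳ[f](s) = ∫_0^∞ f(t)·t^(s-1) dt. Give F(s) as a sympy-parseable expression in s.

(2*5**s*(s + 3) + s*(512*2**(3*s) - 125*5**s))/(2*2**s*s*(s + 3))
  Re(s) > 0

treat the 2 regions marked off by 5/2 separately and sum
over [0, 5/2), the kernel integral of 1 enters the sum
∫ 4*t**3·t^(s-1) over [5/2, 4)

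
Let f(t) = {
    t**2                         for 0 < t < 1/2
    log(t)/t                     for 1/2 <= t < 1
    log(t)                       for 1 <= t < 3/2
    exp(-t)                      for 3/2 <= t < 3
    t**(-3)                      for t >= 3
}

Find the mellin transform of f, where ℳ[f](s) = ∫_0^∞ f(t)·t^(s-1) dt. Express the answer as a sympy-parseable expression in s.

the 5 pieces separated at 1/2, 1, 3/2, 3 each add one integral
on [0, 1/2) integrate f = t**2 against the kernel
the [1/2, 1) slice contributes ∫ log(t)/t·t^(s-1) dt
on [1, 3/2) integrate f = log(t) against the kernel
segment [3/2, 3) carries exp(-t); integrate it
∫ over [3, ∞) of t**(-3)·t^(s-1) joins the sum

(108*2**s*s**2*(s - 3)*(s + 2)*(s**2 - 2*s + 1)*uppergamma(s, 3/2) - 108*2**s*s**2*(s - 3)*(s + 2)*(s**2 - 2*s + 1)*uppergamma(s, 3) - 108*2**s*s**2*(s - 3)*(s + 2) + 108*2**s*(s - 3)*(s + 2)*(s**2 - 2*s + 1) - 108*3**s*s*(s - 3)*(s + 2)*(s**2 - 2*s + 1)*log(2) + 108*3**s*s*(s - 3)*(s + 2)*(s**2 - 2*s + 1)*log(3) - 108*3**s*(s - 3)*(s + 2)*(s**2 - 2*s + 1) - 4*6**s*s**2*(s + 2)*(s**2 - 2*s + 1) + 216*s**3*(s - 3)*(s + 2)*log(2) - 216*s**2*(s - 3)*(s + 2)*log(2) + 216*s**2*(s - 3)*(s + 2) + 27*s**2*(s - 3)*(s**2 - 2*s + 1))/(108*2**s*s**2*(s - 3)*(s + 2)*(s**2 - 2*s + 1))
  -2 < Re(s) < 3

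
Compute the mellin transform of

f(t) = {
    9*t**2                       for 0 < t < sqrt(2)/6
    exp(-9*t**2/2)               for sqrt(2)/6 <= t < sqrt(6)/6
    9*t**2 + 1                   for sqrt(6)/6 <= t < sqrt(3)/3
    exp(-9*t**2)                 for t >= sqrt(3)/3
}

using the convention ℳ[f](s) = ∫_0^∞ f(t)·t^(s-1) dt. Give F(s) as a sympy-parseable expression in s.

back out the common scale on t: t**2 on [0, sqrt(2)/2); exp(-t**2/2) on [sqrt(2)/2, sqrt(6)/2); t**2 + 1 on [sqrt(6)/2, sqrt(3)); …
undo the power substitution: t on [0, 1/2); exp(-t/2) on [1/2, 3/2); t + 1 on [3/2, 3); …
the 4 pieces separated at sqrt(2)/6, sqrt(6)/6, sqrt(3)/3 each add one integral
the [0, sqrt(2)/6) slice contributes ∫ 9*t**2·t^(s-1) dt
segment sqrt(2)/6 to sqrt(6)/6 holds exp(-9*t**2/2); add its integral
on [sqrt(6)/6, sqrt(3)/3) integrate f = (9*t**2 + 1) against the kernel
the [sqrt(3)/3, ∞) slice contributes ∫ exp(-9*t**2)·t^(s-1) dt

(sqrt(2)/6)**s*(2**(s/2)*s*(s + 2)*uppergamma(s/2, 3) + 2**s*s*(s + 2)*uppergamma(s/2, 1/4) - 2**s*s*(s + 2)*uppergamma(s/2, 3/4) - 5*3**(s/2)*s - 4*3**(s/2) + 8*6**(s/2)*s + 4*6**(s/2) + s)/(2*s*(s + 2))
  Re(s) > -2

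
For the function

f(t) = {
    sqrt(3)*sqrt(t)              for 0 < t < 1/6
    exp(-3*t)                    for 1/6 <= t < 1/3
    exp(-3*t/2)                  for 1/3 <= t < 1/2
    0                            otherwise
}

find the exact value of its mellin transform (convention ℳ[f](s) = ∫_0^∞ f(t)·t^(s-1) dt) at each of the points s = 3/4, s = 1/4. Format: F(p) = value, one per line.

F(3/4) = 3**(1/4)*(-5*2**(3/4)*uppergamma(3/4, 3/4) - 5*uppergamma(3/4, 1) + 2**(3/4) + 5*uppergamma(3/4, 1/2) + 5*2**(3/4)*uppergamma(3/4, 1/2))/15
F(1/4) = 3**(3/4)*(-3*2**(1/4)*uppergamma(1/4, 3/4) - 3*uppergamma(1/4, 1) + 3*uppergamma(1/4, 1/2) + 3*2**(1/4)*uppergamma(1/4, 1/2) + 2*2**(1/4))/9

the common scale on t comes off first: sqrt(t) on [0, 1/2); exp(-t) on [1/2, 1); exp(-t/2) on [1, 3/2)
linearity at 1/6, 1/3 turns ℳ[f](s) into 3 summed integrals
on [0, 1/6) integrate f = sqrt(3)*sqrt(t) against the kernel
for t in [1/6, 1/3): the term is ∫ exp(-3*t)·t^(s-1)
between 1/3 and 1/2 the integrand is exp(-3*t/2)·t^(s-1)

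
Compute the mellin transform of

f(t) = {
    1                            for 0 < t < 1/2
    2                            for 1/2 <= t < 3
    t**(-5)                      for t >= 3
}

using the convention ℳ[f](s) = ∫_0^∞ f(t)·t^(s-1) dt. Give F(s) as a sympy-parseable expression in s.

(485*6**s*s - 2430*6**s - 243*s + 1215)/(243*2**s*s*(s - 5))
  0 < Re(s) < 5

remove the shared t-power first: t on [0, 1/2); 2*t on [1/2, 3); t**(-4) on [3, ∞)
along the cuts 1/2, 3, ℳ[f](s) splits into 3 integrals
∫ 1·t^(s-1) over [0, 1/2)
∫ over [1/2, 3) of 2·t^(s-1) joins the sum
the [3, ∞) slice contributes ∫ t**(-5)·t^(s-1) dt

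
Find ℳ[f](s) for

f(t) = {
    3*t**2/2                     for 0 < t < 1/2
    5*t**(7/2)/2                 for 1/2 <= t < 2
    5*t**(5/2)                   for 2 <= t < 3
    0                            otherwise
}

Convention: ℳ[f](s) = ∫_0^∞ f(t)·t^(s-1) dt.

(-5*2**(1/2 - s)*(s + 2)*(2*s + 5) + 640*2**(s + 1/2)*(s + 2)*(2*s + 5) - 640*2**(s + 1/2)*(s + 2)*(2*s + 7) + 1440*3**(s + 1/2)*(s + 2)*(2*s + 7) + 6*(2*s + 5)*(2*s + 7)/2**s)/(16*(s + 2)*(2*s + 5)*(2*s + 7))
  Re(s) > -2

f breaks at 1/2, 2 into 3 integrals to sum
over [0, 1/2), the kernel integral of 3*t**2/2 enters the sum
∫ 5*t**(7/2)/2·t^(s-1) over [1/2, 2)
the [2, 3) slice contributes ∫ 5*t**(5/2)·t^(s-1) dt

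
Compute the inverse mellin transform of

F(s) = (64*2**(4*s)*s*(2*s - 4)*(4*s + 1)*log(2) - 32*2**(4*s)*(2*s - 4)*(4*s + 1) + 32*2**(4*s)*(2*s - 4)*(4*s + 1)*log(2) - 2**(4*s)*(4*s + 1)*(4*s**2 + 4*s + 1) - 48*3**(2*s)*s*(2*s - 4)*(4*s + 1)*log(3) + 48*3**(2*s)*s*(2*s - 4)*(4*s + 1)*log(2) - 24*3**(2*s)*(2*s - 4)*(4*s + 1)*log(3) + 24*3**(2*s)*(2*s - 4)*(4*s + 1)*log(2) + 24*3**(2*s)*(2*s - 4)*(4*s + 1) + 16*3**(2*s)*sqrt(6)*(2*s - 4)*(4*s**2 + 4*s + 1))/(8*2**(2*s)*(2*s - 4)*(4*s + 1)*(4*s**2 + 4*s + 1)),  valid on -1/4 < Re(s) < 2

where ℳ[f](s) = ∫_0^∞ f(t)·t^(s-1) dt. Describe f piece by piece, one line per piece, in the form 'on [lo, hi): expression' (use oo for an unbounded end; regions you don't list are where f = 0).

undo the power substitution: sqrt(t) on [0, 3/2); t*log(t) on [3/2, 2); t**(-4) on [2, ∞)
the 3 pieces separated at 9/4, 4 each add one integral
segment 0 to 9/4 holds t**(1/4); add its integral
segment 9/4 to 4 holds sqrt(t)*log(sqrt(t)); add its integral
for t in [4, ∞): the term is ∫ t**(-2)·t^(s-1)

on [0, 9/4): t**(1/4)
on [9/4, 4): sqrt(t)*log(sqrt(t))
on [4, oo): t**(-2)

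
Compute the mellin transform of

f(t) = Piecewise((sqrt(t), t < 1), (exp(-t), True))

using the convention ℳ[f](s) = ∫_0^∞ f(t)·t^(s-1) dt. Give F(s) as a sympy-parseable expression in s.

linearity at 1 turns ℳ[f](s) into 2 summed integrals
over [0, 1), the kernel integral of sqrt(t) enters the sum
∫ exp(-t)·t^(s-1) over [1, ∞)

((2*s + 1)*uppergamma(s, 1) + 2)/(2*s + 1)
  Re(s) > -1/2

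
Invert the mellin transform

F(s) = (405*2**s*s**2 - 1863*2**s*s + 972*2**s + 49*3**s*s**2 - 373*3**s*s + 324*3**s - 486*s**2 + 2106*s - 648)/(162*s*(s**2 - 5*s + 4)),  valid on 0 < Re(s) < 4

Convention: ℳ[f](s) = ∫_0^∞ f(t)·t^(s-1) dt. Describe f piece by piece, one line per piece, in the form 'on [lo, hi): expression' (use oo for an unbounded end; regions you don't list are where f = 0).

the common scale on t comes off first: 1 on [0, 1/2); (2*t + 1)/t on [1/2, 1); 1/2 on [1, 3/2); …
remove the shared t-power first: t on [0, 1/2); 2*t + 1 on [1/2, 1); t/2 on [1, 3/2); …
breakpoints 1, 2, 3: one integral from each of the 4 segments
∫ over [0, 1) of 1·t^(s-1) joins the sum
on [1, 2): add ∫ 2*(t + 1)/t·t^(s-1) dt
over [2, 3), the kernel integral of 1/2 enters the sum
on [3, ∞): add ∫ 16/t**4·t^(s-1) dt

on [0, 1): 1
on [1, 2): 2*(t + 1)/t
on [2, 3): 1/2
on [3, oo): 16/t**4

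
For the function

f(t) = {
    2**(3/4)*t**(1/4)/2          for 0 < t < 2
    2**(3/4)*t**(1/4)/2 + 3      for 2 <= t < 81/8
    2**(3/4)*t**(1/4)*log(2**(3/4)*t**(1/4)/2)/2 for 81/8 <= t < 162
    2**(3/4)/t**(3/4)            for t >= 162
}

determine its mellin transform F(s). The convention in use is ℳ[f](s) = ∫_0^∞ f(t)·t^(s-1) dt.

reversing the common scale on t: t**(1/4) on [0, 1); t**(1/4) + 3 on [1, 81/16); t**(1/4)*log(t**(1/4)) on [81/16, 81); …
back out the power substitution: sqrt(t) on [0, 1); sqrt(t) + 3 on [1, 9/4); sqrt(t)*log(sqrt(t)) on [9/4, 9); …
peel off the power substitution: t on [0, 1); t + 3 on [1, 3/2); t*log(t) on [3/2, 3); …
split f at 2, 81/8, 162: ℳ[f](s) collects 4 kernel integrals
for t in [0, 2): the term is ∫ 2**(3/4)*t**(1/4)/2·t^(s-1)
on [2, 81/8) integrate f = (2**(3/4)*t**(1/4)/2 + 3) against the kernel
segment [81/8, 162) carries 2**(3/4)*t**(1/4)*log(2**(3/4)*t**(1/4)/2)/2; integrate it
segment 162 to ∞ holds 2**(3/4)/t**(3/4); add its integral

(-648*2**(4*s)*s*(4*s - 3)*(16*s**2 + 8*s + 1) - 162*2**(4*s)*(4*s - 3)*(16*s**2 + 8*s + 1) - 1296*3**(4*s)*s**2*(4*s - 3)*(4*s + 1)*log(3) + 1296*3**(4*s)*s**2*(4*s - 3)*(4*s + 1)*log(2) - 324*3**(4*s)*s*(4*s - 3)*(4*s + 1)*log(3) + 324*3**(4*s)*s*(4*s - 3)*(4*s + 1)*log(2) + 324*3**(4*s)*s*(4*s - 3)*(4*s + 1) + 972*3**(4*s)*s*(4*s - 3)*(16*s**2 + 8*s + 1) + 162*3**(4*s)*(4*s - 3)*(16*s**2 + 8*s + 1) + 2592*6**(4*s)*s**2*(4*s - 3)*(4*s + 1)*log(3) - 648*6**(4*s)*s*(4*s - 3)*(4*s + 1) + 648*6**(4*s)*s*(4*s - 3)*(4*s + 1)*log(3) - 8*6**(4*s)*s*(4*s + 1)*(16*s**2 + 8*s + 1))/(54*2**(3*s)*s*(4*s - 3)*(4*s + 1)*(16*s**2 + 8*s + 1))
  -1/4 < Re(s) < 3/4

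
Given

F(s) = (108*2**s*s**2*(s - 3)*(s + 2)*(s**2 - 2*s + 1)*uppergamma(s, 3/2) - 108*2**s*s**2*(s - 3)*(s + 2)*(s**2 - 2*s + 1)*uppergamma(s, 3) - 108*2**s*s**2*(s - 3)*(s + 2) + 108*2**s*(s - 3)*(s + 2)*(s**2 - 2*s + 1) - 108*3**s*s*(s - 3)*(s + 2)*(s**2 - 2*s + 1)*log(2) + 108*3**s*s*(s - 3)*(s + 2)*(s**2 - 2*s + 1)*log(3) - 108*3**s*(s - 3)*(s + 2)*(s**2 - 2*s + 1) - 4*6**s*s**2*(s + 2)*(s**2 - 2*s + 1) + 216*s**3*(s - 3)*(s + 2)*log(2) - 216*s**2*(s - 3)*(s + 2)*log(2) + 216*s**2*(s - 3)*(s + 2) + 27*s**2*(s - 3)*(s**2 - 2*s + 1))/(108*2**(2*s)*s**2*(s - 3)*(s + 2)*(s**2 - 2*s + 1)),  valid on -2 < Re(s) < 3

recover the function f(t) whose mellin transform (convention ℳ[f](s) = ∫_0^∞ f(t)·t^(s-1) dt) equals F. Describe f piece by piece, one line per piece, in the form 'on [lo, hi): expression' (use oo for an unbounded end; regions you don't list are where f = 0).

invert the common scale on t to get t**2 on [0, 1/2); log(t)/t on [1/2, 1); log(t) on [1, 3/2); …
decompose at 1/4, 1/2, 3/4, 3/2; ℳ[f](s) sums the 5 pieces' integrals
∫ over [0, 1/4) of 4*t**2·t^(s-1) joins the sum
the [1/4, 1/2) slice contributes ∫ log(2*t)/(2*t)·t^(s-1) dt
the [1/2, 3/4) slice contributes ∫ log(2*t)·t^(s-1) dt
for t in [3/4, 3/2): the term is ∫ exp(-2*t)·t^(s-1)
over [3/2, ∞), the kernel integral of 1/(8*t**3) enters the sum

on [0, 1/4): 4*t**2
on [1/4, 1/2): log(2*t)/(2*t)
on [1/2, 3/4): log(2*t)
on [3/4, 3/2): exp(-2*t)
on [3/2, oo): 1/(8*t**3)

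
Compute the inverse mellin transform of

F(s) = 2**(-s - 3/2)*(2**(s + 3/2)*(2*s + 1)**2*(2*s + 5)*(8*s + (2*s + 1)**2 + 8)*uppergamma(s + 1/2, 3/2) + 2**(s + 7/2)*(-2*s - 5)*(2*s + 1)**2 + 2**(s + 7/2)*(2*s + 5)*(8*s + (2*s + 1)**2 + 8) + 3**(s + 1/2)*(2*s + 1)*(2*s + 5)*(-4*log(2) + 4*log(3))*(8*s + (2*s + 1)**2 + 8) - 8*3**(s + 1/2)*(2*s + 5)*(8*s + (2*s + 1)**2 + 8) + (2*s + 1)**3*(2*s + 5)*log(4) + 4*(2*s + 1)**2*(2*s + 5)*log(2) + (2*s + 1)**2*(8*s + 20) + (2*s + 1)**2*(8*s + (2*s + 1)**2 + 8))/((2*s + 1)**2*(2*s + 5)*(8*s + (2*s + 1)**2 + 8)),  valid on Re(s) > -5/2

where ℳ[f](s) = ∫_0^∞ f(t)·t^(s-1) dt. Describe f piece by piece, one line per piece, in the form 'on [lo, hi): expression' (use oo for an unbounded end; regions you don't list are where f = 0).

undo the shared t-power: t**2 on [0, 1/2); t*log(t) on [1/2, 1); log(t) on [1, 3/2); …
decompose at 1/2, 1, 3/2; ℳ[f](s) sums the 4 pieces' integrals
∫ over [0, 1/2) of t**(5/2)·t^(s-1) joins the sum
on [1/2, 1): add ∫ t**(3/2)*log(t)·t^(s-1) dt
segment [1, 3/2) carries sqrt(t)*log(t); integrate it
∫ sqrt(t)*exp(-t)·t^(s-1) over [3/2, ∞)

on [0, 1/2): t**(5/2)
on [1/2, 1): t**(3/2)*log(t)
on [1, 3/2): sqrt(t)*log(t)
on [3/2, oo): sqrt(t)*exp(-t)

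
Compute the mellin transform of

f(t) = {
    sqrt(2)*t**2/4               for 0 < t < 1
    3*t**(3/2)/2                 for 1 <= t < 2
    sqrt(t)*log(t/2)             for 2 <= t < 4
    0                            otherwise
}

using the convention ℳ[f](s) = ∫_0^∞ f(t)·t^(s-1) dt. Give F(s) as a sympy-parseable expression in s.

back out the shared t-power: sqrt(2)*t**(3/2)/4 on [0, 1); 3*t/2 on [1, 2); log(t/2) on [2, 4)
the common scale on t comes off first: t**(3/2) on [0, 1/2); 3*t on [1/2, 1); log(t) on [1, 2)
linearity at 1, 2 turns ℳ[f](s) into 3 summed integrals
[0, 1) adds the kernel integral of sqrt(2)*t**2/4
∫ 3*t**(3/2)/2·t^(s-1) over [1, 2)
between 2 and 4 the integrand is sqrt(t)*log(t/2)·t^(s-1)

(16*2**(2*s)*(s + 2)*(2*s + 1)*(2*s + 3)*log(2) + 3*2**(s + 7/2)*(s + 2)*(2*s + 1)**2 + 2**(s + 9/2)*(s + 2)*(2*s + 3) - 2**(2*s + 5)*(s + 2)*(2*s + 3) + 12*(-s - 2)*(2*s + 1)**2 + sqrt(2)*(2*s + 1)**2*(2*s + 3))/(4*(s + 2)*(2*s + 1)**2*(2*s + 3))
  Re(s) > -2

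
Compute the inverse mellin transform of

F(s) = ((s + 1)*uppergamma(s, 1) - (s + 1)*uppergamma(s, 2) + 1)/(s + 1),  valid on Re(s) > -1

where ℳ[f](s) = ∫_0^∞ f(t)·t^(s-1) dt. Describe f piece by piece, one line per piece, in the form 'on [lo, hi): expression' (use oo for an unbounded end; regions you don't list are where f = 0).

on [0, 1): t
on [1, 2): exp(-t)

summing 2 kernel integrals split by 1 yields ℳ[f](s)
segment 0 to 1 holds t; add its integral
between 1 and 2 the integrand is exp(-t)·t^(s-1)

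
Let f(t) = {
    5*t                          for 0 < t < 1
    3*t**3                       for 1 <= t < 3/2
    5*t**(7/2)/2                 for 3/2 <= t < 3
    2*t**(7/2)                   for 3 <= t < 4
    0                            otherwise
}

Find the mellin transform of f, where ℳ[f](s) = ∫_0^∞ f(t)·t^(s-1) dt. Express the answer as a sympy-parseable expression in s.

(3**(s + 7/2)*(s + 1)*(s + 3) + 3*(3/2)**(s + 3)*(s + 1)*(2*s + 7) - 5*(3/2)**(s + 7/2)*(s + 1)*(s + 3) + 4*4**(s + 7/2)*(s + 1)*(s + 3) - 3*(s + 1)*(2*s + 7) + 5*(s + 3)*(2*s + 7))/((s + 1)*(s + 3)*(2*s + 7))
  Re(s) > -1

slice at 1, 3/2, 3, transform all 4 pieces, and sum them
over [0, 1), the kernel integral of 5*t enters the sum
on [1, 3/2): add ∫ 3*t**3·t^(s-1) dt
segment [3/2, 3) carries 5*t**(7/2)/2; integrate it
on [3, 4): add ∫ 2*t**(7/2)·t^(s-1) dt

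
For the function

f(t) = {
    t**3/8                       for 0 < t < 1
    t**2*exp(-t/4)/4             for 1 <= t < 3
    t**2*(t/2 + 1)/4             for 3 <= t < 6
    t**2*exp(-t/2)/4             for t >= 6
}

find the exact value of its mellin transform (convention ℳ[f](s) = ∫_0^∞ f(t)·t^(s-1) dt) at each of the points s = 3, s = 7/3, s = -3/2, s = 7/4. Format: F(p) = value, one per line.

strip the common scale on t: t**3 on [0, 1/2); t**2*exp(-t/2) on [1/2, 3/2); t**2*(t + 1) on [3/2, 3); …
reversing the shared t-power: t on [0, 1/2); exp(-t/2) on [1/2, 3/2); t + 1 on [3/2, 3); …
breakpoints 1, 3, 6: one integral from each of the 4 segments
∫ t**3/8·t^(s-1) over [0, 1)
piece [1, 3): integrate t**2*exp(-t/4)/4 against the kernel
piece [3, 6): integrate t**2*(t/2 + 1)/4 against the kernel
[6, ∞) adds the kernel integral of t**2*exp(-t/2)/4

F(3) = -12993*exp(-3/4) + 3144*exp(-3) + 80009/60 + 7889*exp(-1/4)
F(7/3) = -64*2**(2/3)*uppergamma(13/3, 3/4) - 17253*3**(1/3)/1664 + 3/128 + 4*2**(1/3)*uppergamma(13/3, 3) + 13365*6**(1/3)/52 + 64*2**(2/3)*uppergamma(13/3, 1/4)
F(-3/2) = -3*sqrt(3)/4 - sqrt(pi)*erfc(sqrt(3)/2)/2 + sqrt(2)*sqrt(pi)*erfc(sqrt(3))/4 + 1/12 + sqrt(pi)*erfc(1/2)/2 + sqrt(6)
F(7/4) = -32*sqrt(2)*uppergamma(15/4, 3/4) - 747*3**(3/4)/190 + 1/38 + 2*2**(3/4)*uppergamma(15/4, 3) + 4608*6**(3/4)/95 + 32*sqrt(2)*uppergamma(15/4, 1/4)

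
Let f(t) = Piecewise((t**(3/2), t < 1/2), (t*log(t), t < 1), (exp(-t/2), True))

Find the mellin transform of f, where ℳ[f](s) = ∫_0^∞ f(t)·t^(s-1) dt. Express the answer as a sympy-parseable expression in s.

the 3 pieces separated at 1/2, 1 each add one integral
piece [0, 1/2): integrate t**(3/2) against the kernel
the [1/2, 1) slice contributes ∫ t*log(t)·t^(s-1) dt
∫ over [1, ∞) of exp(-t/2)·t^(s-1) joins the sum

(2*2**(2*s)*(2*s + 3)*(s**2 + 2*s + 1)*uppergamma(s, 1/2) - 2*2**s*(2*s + 3) + s*(2*s + 3)*log(2) + 2*s + (2*s + 3)*log(2) + sqrt(2)*(s**2 + 2*s + 1) + 3)/(2*2**s*(2*s + 3)*(s**2 + 2*s + 1))
  Re(s) > -3/2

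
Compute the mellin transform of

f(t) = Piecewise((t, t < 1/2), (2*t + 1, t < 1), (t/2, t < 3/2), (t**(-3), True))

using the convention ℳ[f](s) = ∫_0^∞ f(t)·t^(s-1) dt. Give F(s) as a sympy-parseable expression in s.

along the cuts 1/2, 1, 3/2, ℳ[f](s) splits into 4 integrals
piece [0, 1/2): integrate t against the kernel
on [1/2, 1): add ∫ (2*t + 1)·t^(s-1) dt
∫ over [1, 3/2) of t/2·t^(s-1) joins the sum
∫ t**(-3)·t^(s-1) over [3/2, ∞)

(270*2**s*s**2 - 702*2**s*s - 324*2**s + 49*3**s*s**2 - 275*3**s*s - 162*s**2 + 378*s + 324)/(108*2**s*s*(s**2 - 2*s - 3))
  -1 < Re(s) < 3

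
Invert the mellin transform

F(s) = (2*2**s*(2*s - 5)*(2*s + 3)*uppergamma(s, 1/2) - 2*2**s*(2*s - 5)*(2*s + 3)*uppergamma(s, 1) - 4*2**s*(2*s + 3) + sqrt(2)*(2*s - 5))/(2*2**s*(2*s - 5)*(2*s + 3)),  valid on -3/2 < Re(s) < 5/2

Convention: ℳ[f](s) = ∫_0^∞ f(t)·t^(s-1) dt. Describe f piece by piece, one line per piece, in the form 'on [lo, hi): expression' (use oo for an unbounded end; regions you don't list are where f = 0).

linearity at 1/2, 1 turns ℳ[f](s) into 3 summed integrals
for t in [0, 1/2): the term is ∫ t**(3/2)·t^(s-1)
for t in [1/2, 1): the term is ∫ exp(-t)·t^(s-1)
segment [1, ∞) carries t**(-5/2); integrate it

on [0, 1/2): t**(3/2)
on [1/2, 1): exp(-t)
on [1, oo): t**(-5/2)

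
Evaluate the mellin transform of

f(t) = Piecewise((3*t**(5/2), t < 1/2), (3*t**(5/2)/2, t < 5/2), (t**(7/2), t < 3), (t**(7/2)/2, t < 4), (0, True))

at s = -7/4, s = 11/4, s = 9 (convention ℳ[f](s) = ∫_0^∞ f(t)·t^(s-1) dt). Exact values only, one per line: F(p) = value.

F(-7/4) = 2*2**(1/4)*5**(3/4)/7 + 2**(1/4) + 6*3**(3/4)/7 + 16*sqrt(2)/7
F(11/4) = -625*2**(3/4)*5**(1/4)/112 + 2**(3/4)/224 + 1458*3**(1/4)/25 + 8192*sqrt(2)/25
F(9) = -9765625*sqrt(10)/11776 + 3*sqrt(2)/94208 + 531441*sqrt(3)/25 + 33554432/25

integrate the 4 segments split at 1/2, 5/2, 3, then add the results
on [0, 1/2): add ∫ 3*t**(5/2)·t^(s-1) dt
segment 1/2 to 5/2 holds 3*t**(5/2)/2; add its integral
∫ t**(7/2)·t^(s-1) over [5/2, 3)
segment 3 to 4 holds t**(7/2)/2; add its integral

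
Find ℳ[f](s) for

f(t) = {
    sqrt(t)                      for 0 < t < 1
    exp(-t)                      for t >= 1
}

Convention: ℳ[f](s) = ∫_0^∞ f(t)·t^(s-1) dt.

((2*s + 1)*uppergamma(s, 1) + 2)/(2*s + 1)
  Re(s) > -1/2

breakpoints 1: one integral from each of the 2 segments
on [0, 1) integrate f = sqrt(t) against the kernel
on [1, ∞) integrate f = exp(-t) against the kernel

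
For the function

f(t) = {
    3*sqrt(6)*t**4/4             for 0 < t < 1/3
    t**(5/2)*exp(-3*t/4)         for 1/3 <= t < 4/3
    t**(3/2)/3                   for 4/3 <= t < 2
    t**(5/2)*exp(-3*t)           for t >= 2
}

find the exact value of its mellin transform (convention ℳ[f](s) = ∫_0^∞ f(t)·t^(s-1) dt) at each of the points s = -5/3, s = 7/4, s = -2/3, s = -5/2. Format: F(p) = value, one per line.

back out the shared t-power: 3*sqrt(6)*t**2/4 on [0, 1/3); sqrt(t)*exp(-3*t/4) on [1/3, 4/3); 1/(3*sqrt(t)) on [4/3, 2); …
strip the shared t-power: 3*sqrt(6)*t**(3/2)/4 on [0, 1/3); exp(-3*t/4) on [1/3, 4/3); 1/(3*t) on [4/3, 2); …
invert the common scale on t to get t**(3/2) on [0, 1/2); exp(-t/2) on [1/2, 2); 1/(2*t) on [2, 3); …
slice at 1/3, 4/3, 2, transform all 4 pieces, and sum them
on [0, 1/3) integrate f = 3*sqrt(6)*t**4/4 against the kernel
piece [1/3, 4/3): integrate t**(5/2)*exp(-3*t/4) against the kernel
between 4/3 and 2 the integrand is t**(3/2)/3·t^(s-1)
for t in [2, ∞): the term is ∫ t**(5/2)*exp(-3*t)·t^(s-1)

F(-5/3) = -2**(5/6) - 2*2**(2/3)*3**(1/6)*uppergamma(5/6, 1)/3 + 3**(1/6)*uppergamma(5/6, 6)/3 + sqrt(2)*3**(1/6)/28 + 2*2**(2/3)*3**(1/6)*uppergamma(5/6, 1/4)/3 + 2**(2/3)*3**(1/6)
F(7/4) = -256*sqrt(2)*3**(3/4)*uppergamma(17/4, 1)/243 - 5875*sqrt(2)*3**(3/4)/72657 + 3**(3/4)*uppergamma(17/4, 6)/243 + 32*2**(1/4)/39 + 256*sqrt(2)*3**(3/4)*uppergamma(17/4, 1/4)/243
F(-2/3) = -8*2**(2/3)*3**(1/6)*uppergamma(11/6, 1)/9 - 4*2**(2/3)*3**(1/6)/15 + 3**(1/6)*uppergamma(11/6, 6)/9 + sqrt(2)*3**(1/6)/120 + 2*2**(5/6)/5 + 8*2**(2/3)*3**(1/6)*uppergamma(11/6, 1/4)/9
F(-5/2) = Ei(-1) - Ei(-6) + 1/12 + sqrt(2)/6 - Ei(-1/4)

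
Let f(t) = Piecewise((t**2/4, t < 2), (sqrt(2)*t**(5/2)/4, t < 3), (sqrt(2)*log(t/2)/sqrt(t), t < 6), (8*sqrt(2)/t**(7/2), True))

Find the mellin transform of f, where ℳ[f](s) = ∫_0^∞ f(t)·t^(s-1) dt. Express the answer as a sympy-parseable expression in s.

2**s*2**(-s - 1/2)*(324*2**(s + 1/2)*(-2*s + (s + 1/2)**2)*(s - 7/2)*(s + 5/2) - 324*2**(s + 1/2)*(-2*s + (s + 1/2)**2)*(s - 7/2)*(2*s + 4) + 729*3**(s + 1/2)*(-2*s + (s + 1/2)**2)*(s - 7/2)*(2*s + 4) - 108*3**(s + 1/2)*(s - 7/2)*(s + 1/2)*(s + 5/2)*(2*s + 4)*log(3) + 108*3**(s + 1/2)*(s - 7/2)*(s + 1/2)*(s + 5/2)*(2*s + 4)*log(2) - 108*3**(s + 1/2)*(s - 7/2)*(s + 5/2)*(2*s + 4)*log(2) + 108*3**(s + 1/2)*(s - 7/2)*(s + 5/2)*(2*s + 4) + 108*3**(s + 1/2)*(s - 7/2)*(s + 5/2)*(2*s + 4)*log(3) - 2*6**(s + 1/2)*(-2*s + (s + 1/2)**2)*(s + 5/2)*(2*s + 4) + 54*6**(s + 1/2)*(s - 7/2)*(s + 1/2)*(s + 5/2)*(2*s + 4)*log(3) - 54*6**(s + 1/2)*(s - 7/2)*(s + 5/2)*(2*s + 4)*log(3) - 54*6**(s + 1/2)*(s - 7/2)*(s + 5/2)*(2*s + 4))/(162*(-2*s + (s + 1/2)**2)*(s - 7/2)*(s + 5/2)*(2*s + 4))
  -2 < Re(s) < 7/2

peel off the common scale on t: t**2 on [0, 1); 2*t**(5/2) on [1, 3/2); log(t)/sqrt(t) on [3/2, 3); …
back out the shared t-power: t**(3/2) on [0, 1); 2*t**2 on [1, 3/2); log(t)/t on [3/2, 3); …
along the cuts 2, 3, 6, ℳ[f](s) splits into 4 integrals
between 0 and 2 the integrand is t**2/4·t^(s-1)
between 2 and 3 the integrand is sqrt(2)*t**(5/2)/4·t^(s-1)
on [3, 6) integrate f = sqrt(2)*log(t/2)/sqrt(t) against the kernel
segment 6 to ∞ holds 8*sqrt(2)/t**(7/2); add its integral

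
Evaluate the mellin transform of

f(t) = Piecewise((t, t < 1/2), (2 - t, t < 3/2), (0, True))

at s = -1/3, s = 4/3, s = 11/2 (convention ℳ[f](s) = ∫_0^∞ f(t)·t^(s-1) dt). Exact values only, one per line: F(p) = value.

F(-1/3) = 2**(1/3)*(30 - 11*3**(2/3))/4
F(4/3) = 3*2**(2/3)*(-5 + 12*3**(1/3))/56
F(11/2) = -15*sqrt(2)/4576 + 4617*sqrt(6)/9152

summing 2 kernel integrals split by 1/2 yields ℳ[f](s)
[0, 1/2) adds the kernel integral of t
between 1/2 and 3/2 the integrand is (2 - t)·t^(s-1)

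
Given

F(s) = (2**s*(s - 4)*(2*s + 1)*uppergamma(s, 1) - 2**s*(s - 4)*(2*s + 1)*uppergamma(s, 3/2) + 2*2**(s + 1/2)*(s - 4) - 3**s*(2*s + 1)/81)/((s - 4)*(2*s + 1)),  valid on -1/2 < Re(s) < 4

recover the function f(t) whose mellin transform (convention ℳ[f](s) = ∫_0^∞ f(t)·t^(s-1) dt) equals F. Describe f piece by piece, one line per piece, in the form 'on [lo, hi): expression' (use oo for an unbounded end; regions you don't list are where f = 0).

integrate the 3 segments split at 2, 3, then add the results
the [0, 2) slice contributes ∫ sqrt(t)·t^(s-1) dt
segment [2, 3) carries exp(-t/2); integrate it
∫ t**(-4)·t^(s-1) over [3, ∞)

on [0, 2): sqrt(t)
on [2, 3): exp(-t/2)
on [3, oo): t**(-4)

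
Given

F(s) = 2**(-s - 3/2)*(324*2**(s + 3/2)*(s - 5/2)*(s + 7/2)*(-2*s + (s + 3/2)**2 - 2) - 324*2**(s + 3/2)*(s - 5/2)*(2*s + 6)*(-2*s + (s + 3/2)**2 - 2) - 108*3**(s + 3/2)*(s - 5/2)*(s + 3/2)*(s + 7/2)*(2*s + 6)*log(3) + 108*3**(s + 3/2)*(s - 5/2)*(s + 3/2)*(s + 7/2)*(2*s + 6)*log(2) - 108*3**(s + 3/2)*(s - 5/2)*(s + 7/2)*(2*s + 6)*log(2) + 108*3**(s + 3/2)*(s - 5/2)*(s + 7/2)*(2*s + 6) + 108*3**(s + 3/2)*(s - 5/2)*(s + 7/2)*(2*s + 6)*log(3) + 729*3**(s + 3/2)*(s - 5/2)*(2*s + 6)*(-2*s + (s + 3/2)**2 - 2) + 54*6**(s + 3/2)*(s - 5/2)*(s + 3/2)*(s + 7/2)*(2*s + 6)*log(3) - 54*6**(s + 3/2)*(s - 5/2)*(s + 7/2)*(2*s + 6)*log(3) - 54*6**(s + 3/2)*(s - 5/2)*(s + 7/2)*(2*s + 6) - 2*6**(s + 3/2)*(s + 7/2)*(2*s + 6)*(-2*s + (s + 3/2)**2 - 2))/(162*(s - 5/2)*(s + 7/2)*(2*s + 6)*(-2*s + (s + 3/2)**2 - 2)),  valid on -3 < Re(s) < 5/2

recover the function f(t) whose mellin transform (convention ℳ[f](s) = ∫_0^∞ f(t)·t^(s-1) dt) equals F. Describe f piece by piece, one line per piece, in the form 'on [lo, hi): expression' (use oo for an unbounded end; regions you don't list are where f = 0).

on [0, 1): t**3
on [1, 3/2): 2*t**(7/2)
on [3/2, 3): sqrt(t)*log(t)
on [3, oo): t**(-5/2)

peel off the shared t-power: t**(5/2) on [0, 1); 2*t**3 on [1, 3/2); log(t) on [3/2, 3); …
strip the shared t-power: t**(3/2) on [0, 1); 2*t**2 on [1, 3/2); log(t)/t on [3/2, 3); …
breakpoints 1, 3/2, 3: one integral from each of the 4 segments
piece [0, 1): integrate t**3 against the kernel
∫ over [1, 3/2) of 2*t**(7/2)·t^(s-1) joins the sum
segment 3/2 to 3 holds sqrt(t)*log(t); add its integral
segment [3, ∞) carries t**(-5/2); integrate it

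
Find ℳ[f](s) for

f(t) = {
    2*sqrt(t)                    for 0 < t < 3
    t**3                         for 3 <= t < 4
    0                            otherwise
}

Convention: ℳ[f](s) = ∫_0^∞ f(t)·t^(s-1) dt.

(64*2**(2*s)*(2*s + 1) - 27*3**s*(2*s + 1) + 4*3**(s + 1/2)*(s + 3))/((s + 3)*(2*s + 1))
  Re(s) > -1/2

integrate the 2 segments split at 3, then add the results
[0, 3) adds the kernel integral of 2*sqrt(t)
segment 3 to 4 holds t**3; add its integral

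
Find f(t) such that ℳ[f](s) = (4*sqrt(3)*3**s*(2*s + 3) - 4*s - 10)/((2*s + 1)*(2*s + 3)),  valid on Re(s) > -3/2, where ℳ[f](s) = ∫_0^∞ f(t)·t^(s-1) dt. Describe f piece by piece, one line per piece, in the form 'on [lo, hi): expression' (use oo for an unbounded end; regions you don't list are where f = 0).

on [0, 1): t**(3/2)
on [1, 3): 2*sqrt(t)

the 2 pieces separated at 1 each add one integral
the [0, 1) slice contributes ∫ t**(3/2)·t^(s-1) dt
segment [1, 3) carries 2*sqrt(t); integrate it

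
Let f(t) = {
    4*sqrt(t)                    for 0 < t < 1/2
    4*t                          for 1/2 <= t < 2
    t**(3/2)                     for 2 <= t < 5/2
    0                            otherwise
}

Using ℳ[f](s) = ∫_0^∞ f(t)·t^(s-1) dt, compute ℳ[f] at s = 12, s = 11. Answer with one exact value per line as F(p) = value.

F(12) = -419430373*sqrt(2)/691200 + 67108863/26624 + 1220703125*sqrt(10)/221184
F(11) = -96468967*sqrt(2)/294400 + 5592405/4096 + 9765625*sqrt(10)/4096

cuts at 1/2, 2: linearity sums the 3 kernel integrals
on [0, 1/2) integrate f = 4*sqrt(t) against the kernel
over [1/2, 2), the kernel integral of 4*t enters the sum
the [2, 5/2) slice contributes ∫ t**(3/2)·t^(s-1) dt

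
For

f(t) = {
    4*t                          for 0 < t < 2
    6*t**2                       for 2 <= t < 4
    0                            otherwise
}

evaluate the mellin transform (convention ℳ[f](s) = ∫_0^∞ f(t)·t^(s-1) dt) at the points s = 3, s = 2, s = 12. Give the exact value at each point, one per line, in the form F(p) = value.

integrate the 2 segments split at 2, then add the results
[0, 2) adds the kernel integral of 4*t
piece [2, 4): integrate 6*t**2 against the kernel

F(3) = 6032/5
F(2) = 1112/3
F(12) = 10468573184/91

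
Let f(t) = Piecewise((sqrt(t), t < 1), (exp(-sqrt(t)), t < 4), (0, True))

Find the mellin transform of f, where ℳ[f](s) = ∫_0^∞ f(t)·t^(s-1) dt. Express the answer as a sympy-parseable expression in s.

reversing the power substitution: t on [0, 1); exp(-t) on [1, 2)
cuts at 1: linearity sums the 2 kernel integrals
between 0 and 1 the integrand is sqrt(t)·t^(s-1)
piece [1, 4): integrate exp(-sqrt(t)) against the kernel

2*((2*s + 1)*uppergamma(2*s, 1) - (2*s + 1)*uppergamma(2*s, 2) + 1)/(2*s + 1)
  Re(s) > -1/2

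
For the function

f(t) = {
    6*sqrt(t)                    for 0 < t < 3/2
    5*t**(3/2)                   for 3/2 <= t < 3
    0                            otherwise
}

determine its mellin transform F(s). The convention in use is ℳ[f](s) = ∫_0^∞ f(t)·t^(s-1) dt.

3**(s + 3/2)*(5*2**(1/2 - s)*(-2*s - 1) + 2**(5/2 - s)*(2*s + 3) + 40*s + 20)/(2*(2*s + 1)*(2*s + 3))
  Re(s) > -1/2

slice at 3/2, transform all 2 pieces, and sum them
segment [0, 3/2) carries 6*sqrt(t); integrate it
∫ 5*t**(3/2)·t^(s-1) over [3/2, 3)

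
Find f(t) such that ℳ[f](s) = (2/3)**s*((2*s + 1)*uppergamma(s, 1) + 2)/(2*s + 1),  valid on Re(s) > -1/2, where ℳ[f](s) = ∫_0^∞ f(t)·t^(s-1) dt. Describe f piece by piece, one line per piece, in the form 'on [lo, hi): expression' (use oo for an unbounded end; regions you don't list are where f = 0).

on [0, 2/3): sqrt(6)*sqrt(t)/2
on [2/3, oo): exp(-3*t/2)

the common scale on t comes off first: sqrt(t) on [0, 1); exp(-t) on [1, ∞)
the 2 pieces separated at 2/3 each add one integral
segment [0, 2/3) carries sqrt(6)*sqrt(t)/2; integrate it
over [2/3, ∞), the kernel integral of exp(-3*t/2) enters the sum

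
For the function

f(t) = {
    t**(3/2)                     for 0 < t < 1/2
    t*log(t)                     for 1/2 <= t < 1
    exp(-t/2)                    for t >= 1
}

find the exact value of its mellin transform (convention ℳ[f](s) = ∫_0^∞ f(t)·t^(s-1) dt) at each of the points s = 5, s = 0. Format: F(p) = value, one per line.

F(5) = -7/256 + sqrt(2)/832 + log(2)/384 + 1266*exp(-1/2)
F(0) = -1/2 + sqrt(2)/6 + log(2)/2 - Ei(-1/2)

treat the 3 regions marked off by 1/2, 1 separately and sum
between 0 and 1/2 the integrand is t**(3/2)·t^(s-1)
segment 1/2 to 1 holds t*log(t); add its integral
on [1, ∞): add ∫ exp(-t/2)·t^(s-1) dt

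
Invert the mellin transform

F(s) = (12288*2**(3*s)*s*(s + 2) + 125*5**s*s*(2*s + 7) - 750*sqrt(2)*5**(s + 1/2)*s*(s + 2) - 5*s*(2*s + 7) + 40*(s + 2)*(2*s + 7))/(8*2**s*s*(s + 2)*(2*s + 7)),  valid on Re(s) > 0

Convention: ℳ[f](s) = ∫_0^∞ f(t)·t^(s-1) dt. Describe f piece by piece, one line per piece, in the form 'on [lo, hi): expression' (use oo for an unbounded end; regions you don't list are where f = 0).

on [0, 1/2): 5
on [1/2, 5/2): 5*t**2/2
on [5/2, 4): 6*t**(7/2)

f breaks at 1/2, 5/2 into 3 integrals to sum
on [0, 1/2): add ∫ 5·t^(s-1) dt
∫ 5*t**2/2·t^(s-1) over [1/2, 5/2)
on [5/2, 4): add ∫ 6*t**(7/2)·t^(s-1) dt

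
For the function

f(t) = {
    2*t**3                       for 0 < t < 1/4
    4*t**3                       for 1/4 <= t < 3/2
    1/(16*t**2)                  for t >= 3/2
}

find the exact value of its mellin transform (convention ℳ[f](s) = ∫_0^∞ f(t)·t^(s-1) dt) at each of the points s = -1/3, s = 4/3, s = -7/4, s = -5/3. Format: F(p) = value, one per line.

F(-1/3) = 2**(2/3)*(-189 + 13640*6**(2/3))/16128
F(4/3) = 2**(1/3)*(-3 + 7880*6**(1/3))/3328
F(-7/4) = sqrt(2)*(-243 + 2918*6**(1/4))/1215
F(-5/3) = 2**(1/3)*(-891 + 10700*6**(1/3))/4752

reversing the shared t-power: 2*t on [0, 1/4); 4*t on [1/4, 3/2); 1/(16*t**4) on [3/2, ∞)
peel off the common scale on t: t on [0, 1/2); 2*t on [1/2, 3); t**(-4) on [3, ∞)
integrate the 3 segments split at 1/4, 3/2, then add the results
on [0, 1/4) integrate f = 2*t**3 against the kernel
∫ 4*t**3·t^(s-1) over [1/4, 3/2)
segment 3/2 to ∞ holds 1/(16*t**2); add its integral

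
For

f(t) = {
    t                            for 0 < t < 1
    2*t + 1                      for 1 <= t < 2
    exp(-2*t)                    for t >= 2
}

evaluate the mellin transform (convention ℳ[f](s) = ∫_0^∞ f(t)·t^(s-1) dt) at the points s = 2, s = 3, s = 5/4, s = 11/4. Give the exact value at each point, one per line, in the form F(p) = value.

the 3 pieces separated at 1, 2 each add one integral
on [0, 1) integrate f = t against the kernel
the [1, 2) slice contributes ∫ (2*t + 1)·t^(s-1) dt
over [2, ∞), the kernel integral of exp(-2*t) enters the sum

F(2) = 5*exp(-4)/4 + 13/2
F(3) = 13*exp(-4)/4 + 121/12
F(5/4) = -56/45 + 2**(3/4)*uppergamma(5/4, 4)/4 + 232*2**(1/4)/45
F(11/4) = -104/165 + 2**(1/4)*uppergamma(11/4, 4)/8 + 944*2**(3/4)/165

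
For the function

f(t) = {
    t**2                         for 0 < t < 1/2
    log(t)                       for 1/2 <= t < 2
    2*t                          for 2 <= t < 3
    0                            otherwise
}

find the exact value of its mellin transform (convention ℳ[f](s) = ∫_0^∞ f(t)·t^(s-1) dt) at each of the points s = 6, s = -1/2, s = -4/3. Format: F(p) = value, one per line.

F(6) = 4097*log(2)/384 + 8408191/14336
F(-1/2) = sqrt(2)*(-18*log(2) - 11 + 12*sqrt(6))/6
F(-4/3) = 2**(1/3)*(-64*6**(2/3) - log(2**(12*2**(1/3) + 96)) + 120 + 183*2**(1/3))/64

linearity at 1/2, 2 turns ℳ[f](s) into 3 summed integrals
segment [0, 1/2) carries t**2; integrate it
between 1/2 and 2 the integrand is log(t)·t^(s-1)
∫ over [2, 3) of 2*t·t^(s-1) joins the sum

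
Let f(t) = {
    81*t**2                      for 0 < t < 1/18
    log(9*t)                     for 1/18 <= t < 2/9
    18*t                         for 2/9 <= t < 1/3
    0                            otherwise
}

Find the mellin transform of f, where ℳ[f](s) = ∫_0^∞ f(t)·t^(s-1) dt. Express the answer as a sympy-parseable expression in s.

reversing the common scale on t: 9*t**2 on [0, 1/6); log(3*t) on [1/6, 2/3); 6*t on [2/3, 1)
the common scale on t comes off first: t**2 on [0, 1/2); log(t) on [1/2, 2); 2*t on [2, 3)
the 3 pieces separated at 1/18, 2/9 each add one integral
segment [0, 1/18) carries 81*t**2; integrate it
segment 1/18 to 2/9 holds log(9*t); add its integral
the [2/9, 1/3) slice contributes ∫ 18*t·t^(s-1) dt

(-16*2**(2*s)*s**2*(s + 2) + 4*2**(2*s)*s*(s + 1)*(s + 2)*log(2) - 4*2**(2*s)*(s + 1)*(s + 2) + 24*6**s*s**2*(s + 2) + s**2*(s + 1) + 4*s*(s + 1)*(s + 2)*log(2) + 4*(s + 1)*(s + 2))/(4*18**s*s**2*(s + 1)*(s + 2))
  Re(s) > -2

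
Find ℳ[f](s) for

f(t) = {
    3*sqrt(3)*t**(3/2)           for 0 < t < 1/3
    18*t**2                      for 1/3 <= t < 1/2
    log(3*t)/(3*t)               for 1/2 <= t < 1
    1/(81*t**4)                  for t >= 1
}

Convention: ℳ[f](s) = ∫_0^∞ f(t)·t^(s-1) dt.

(324*2**s*(s - 4)*(s + 2)*(s**2 - 2*s + 1) - 324*2**s*(s - 4)*(2*s + 3)*(s**2 - 2*s + 1) - 108*3**s*s*(s - 4)*(s + 2)*(2*s + 3)*log(3) + 108*3**s*s*(s - 4)*(s + 2)*(2*s + 3)*log(2) - 108*3**s*(s - 4)*(s + 2)*(2*s + 3)*log(2) + 108*3**s*(s - 4)*(s + 2)*(2*s + 3) + 108*3**s*(s - 4)*(s + 2)*(2*s + 3)*log(3) + 729*3**s*(s - 4)*(2*s + 3)*(s**2 - 2*s + 1) + 54*6**s*s*(s - 4)*(s + 2)*(2*s + 3)*log(3) - 54*6**s*(s - 4)*(s + 2)*(2*s + 3)*log(3) - 54*6**s*(s - 4)*(s + 2)*(2*s + 3) - 2*6**s*(s + 2)*(2*s + 3)*(s**2 - 2*s + 1))/(162*6**s*(s - 4)*(s + 2)*(2*s + 3)*(s**2 - 2*s + 1))
  -3/2 < Re(s) < 4

the common scale on t comes off first: t**(3/2) on [0, 1); 2*t**2 on [1, 3/2); log(t)/t on [3/2, 3); …
along the cuts 1/3, 1/2, 1, ℳ[f](s) splits into 4 integrals
segment 0 to 1/3 holds 3*sqrt(3)*t**(3/2); add its integral
the [1/3, 1/2) slice contributes ∫ 18*t**2·t^(s-1) dt
∫ over [1/2, 1) of log(3*t)/(3*t)·t^(s-1) joins the sum
[1, ∞) adds the kernel integral of 1/(81*t**4)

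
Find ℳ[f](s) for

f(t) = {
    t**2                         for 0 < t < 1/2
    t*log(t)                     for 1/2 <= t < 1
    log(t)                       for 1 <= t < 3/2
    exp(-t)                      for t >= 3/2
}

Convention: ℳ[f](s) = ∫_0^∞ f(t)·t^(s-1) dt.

(4*2**s*s**2*(s + 2)*(s**2 + 2*s + 1)*uppergamma(s, 3/2) - 4*2**s*s**2*(s + 2) + 4*2**s*(s + 2)*(s**2 + 2*s + 1) + 3**s*s*(s + 2)*(-4*log(2) + 4*log(3))*(s**2 + 2*s + 1) - 4*3**s*(s + 2)*(s**2 + 2*s + 1) + s**3*(s + 2)*log(4) + s**2*(s + 2)*log(4) + 2*s**2*(s + 2) + s**2*(s**2 + 2*s + 1))/(4*2**s*s**2*(s + 2)*(s**2 + 2*s + 1))
  Re(s) > -2

f breaks at 1/2, 1, 3/2 into 4 integrals to sum
on [0, 1/2): add ∫ t**2·t^(s-1) dt
[1/2, 1) adds the kernel integral of t*log(t)
the [1, 3/2) slice contributes ∫ log(t)·t^(s-1) dt
over [3/2, ∞), the kernel integral of exp(-t) enters the sum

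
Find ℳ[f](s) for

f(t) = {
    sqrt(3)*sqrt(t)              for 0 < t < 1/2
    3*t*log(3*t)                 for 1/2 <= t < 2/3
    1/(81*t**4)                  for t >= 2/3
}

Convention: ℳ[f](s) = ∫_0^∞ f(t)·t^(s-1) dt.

invert the common scale on t to get sqrt(t) on [0, 3/2); t*log(t) on [3/2, 2); t**(-4) on [2, ∞)
along the cuts 1/2, 2/3, ℳ[f](s) splits into 3 integrals
over [0, 1/2), the kernel integral of sqrt(3)*sqrt(t) enters the sum
segment 1/2 to 2/3 holds 3*t*log(3*t); add its integral
on [2/3, ∞): add ∫ 1/(81*t**4)·t^(s-1) dt

(32*2**(2*s)*s*(s - 4)*(2*s + 1)*log(2) - 32*2**(2*s)*(s - 4)*(2*s + 1) + 32*2**(2*s)*(s - 4)*(2*s + 1)*log(2) + 3**s*s*(s - 4)*(2*s + 1)*(-24*log(3) + 24*log(2)) + 3**s*(s - 4)*(2*s + 1)*(-24*log(3) + 24*log(2)) + 24*3**s*(s - 4)*(2*s + 1) + 16*3**s*sqrt(6)*(s - 4)*(s**2 + 2*s + 1) - 4**s*(2*s + 1)*(s**2 + 2*s + 1))/(16*6**s*(s - 4)*(2*s + 1)*(s**2 + 2*s + 1))
  -1/2 < Re(s) < 4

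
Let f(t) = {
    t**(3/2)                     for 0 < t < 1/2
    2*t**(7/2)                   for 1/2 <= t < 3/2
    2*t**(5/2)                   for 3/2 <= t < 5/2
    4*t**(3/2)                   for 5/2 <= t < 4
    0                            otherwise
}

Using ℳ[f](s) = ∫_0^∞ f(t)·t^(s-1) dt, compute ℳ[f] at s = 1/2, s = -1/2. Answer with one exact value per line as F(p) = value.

F(1/2) = 727/24
F(-1/2) = 38/3

slice at 1/2, 3/2, 5/2, transform all 4 pieces, and sum them
[0, 1/2) adds the kernel integral of t**(3/2)
the [1/2, 3/2) slice contributes ∫ 2*t**(7/2)·t^(s-1) dt
[3/2, 5/2) adds the kernel integral of 2*t**(5/2)
∫ over [5/2, 4) of 4*t**(3/2)·t^(s-1) joins the sum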